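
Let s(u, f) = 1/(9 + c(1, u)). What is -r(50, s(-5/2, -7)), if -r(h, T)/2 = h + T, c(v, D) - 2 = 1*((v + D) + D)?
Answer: 702/7 ≈ 100.29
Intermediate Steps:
c(v, D) = 2 + v + 2*D (c(v, D) = 2 + 1*((v + D) + D) = 2 + 1*((D + v) + D) = 2 + 1*(v + 2*D) = 2 + (v + 2*D) = 2 + v + 2*D)
s(u, f) = 1/(12 + 2*u) (s(u, f) = 1/(9 + (2 + 1 + 2*u)) = 1/(9 + (3 + 2*u)) = 1/(12 + 2*u))
r(h, T) = -2*T - 2*h (r(h, T) = -2*(h + T) = -2*(T + h) = -2*T - 2*h)
-r(50, s(-5/2, -7)) = -(-1/(6 - 5/2) - 2*50) = -(-1/(6 - 5*½) - 100) = -(-1/(6 - 5/2) - 100) = -(-1/7/2 - 100) = -(-2/7 - 100) = -1*(-702/7) = 702/7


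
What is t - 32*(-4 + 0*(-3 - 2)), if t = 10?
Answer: 138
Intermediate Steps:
t - 32*(-4 + 0*(-3 - 2)) = 10 - 32*(-4 + 0*(-3 - 2)) = 10 - 32*(-4 + 0*(-5)) = 10 - 32*(-4 + 0) = 10 - 32*(-4) = 10 + 128 = 138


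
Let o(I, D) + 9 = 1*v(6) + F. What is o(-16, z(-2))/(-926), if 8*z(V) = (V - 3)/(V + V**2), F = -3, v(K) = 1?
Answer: 11/926 ≈ 0.011879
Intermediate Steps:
z(V) = (-3 + V)/(8*(V + V**2)) (z(V) = ((V - 3)/(V + V**2))/8 = ((-3 + V)/(V + V**2))/8 = (-3 + V)/(8*(V + V**2)))
o(I, D) = -11 (o(I, D) = -9 + (1*1 - 3) = -9 + (1 - 3) = -9 - 2 = -11)
o(-16, z(-2))/(-926) = -11/(-926) = -11*(-1/926) = 11/926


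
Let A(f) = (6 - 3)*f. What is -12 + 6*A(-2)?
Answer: -48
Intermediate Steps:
A(f) = 3*f
-12 + 6*A(-2) = -12 + 6*(3*(-2)) = -12 + 6*(-6) = -12 - 36 = -48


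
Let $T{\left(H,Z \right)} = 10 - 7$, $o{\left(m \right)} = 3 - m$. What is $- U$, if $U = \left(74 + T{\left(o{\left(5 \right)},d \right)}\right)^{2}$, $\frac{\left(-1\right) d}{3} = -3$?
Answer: $-5929$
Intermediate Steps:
$d = 9$ ($d = \left(-3\right) \left(-3\right) = 9$)
$T{\left(H,Z \right)} = 3$ ($T{\left(H,Z \right)} = 10 - 7 = 3$)
$U = 5929$ ($U = \left(74 + 3\right)^{2} = 77^{2} = 5929$)
$- U = \left(-1\right) 5929 = -5929$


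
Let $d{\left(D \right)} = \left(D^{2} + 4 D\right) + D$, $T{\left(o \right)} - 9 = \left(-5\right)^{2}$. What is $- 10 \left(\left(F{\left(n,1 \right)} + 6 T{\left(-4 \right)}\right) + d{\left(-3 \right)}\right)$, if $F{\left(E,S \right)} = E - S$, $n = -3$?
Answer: $-1940$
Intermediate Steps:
$T{\left(o \right)} = 34$ ($T{\left(o \right)} = 9 + \left(-5\right)^{2} = 9 + 25 = 34$)
$d{\left(D \right)} = D^{2} + 5 D$
$- 10 \left(\left(F{\left(n,1 \right)} + 6 T{\left(-4 \right)}\right) + d{\left(-3 \right)}\right) = - 10 \left(\left(\left(-3 - 1\right) + 6 \cdot 34\right) - 3 \left(5 - 3\right)\right) = - 10 \left(\left(\left(-3 - 1\right) + 204\right) - 6\right) = - 10 \left(\left(-4 + 204\right) - 6\right) = - 10 \left(200 - 6\right) = \left(-10\right) 194 = -1940$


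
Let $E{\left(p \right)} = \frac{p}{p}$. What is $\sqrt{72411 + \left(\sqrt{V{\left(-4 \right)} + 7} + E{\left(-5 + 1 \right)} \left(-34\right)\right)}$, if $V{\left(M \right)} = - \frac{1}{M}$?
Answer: $\frac{\sqrt{289508 + 2 \sqrt{29}}}{2} \approx 269.03$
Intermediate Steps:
$E{\left(p \right)} = 1$
$\sqrt{72411 + \left(\sqrt{V{\left(-4 \right)} + 7} + E{\left(-5 + 1 \right)} \left(-34\right)\right)} = \sqrt{72411 + \left(\sqrt{- \frac{1}{-4} + 7} + 1 \left(-34\right)\right)} = \sqrt{72411 - \left(34 - \sqrt{\left(-1\right) \left(- \frac{1}{4}\right) + 7}\right)} = \sqrt{72411 - \left(34 - \sqrt{\frac{1}{4} + 7}\right)} = \sqrt{72411 - \left(34 - \sqrt{\frac{29}{4}}\right)} = \sqrt{72411 - \left(34 - \frac{\sqrt{29}}{2}\right)} = \sqrt{72377 + \frac{\sqrt{29}}{2}}$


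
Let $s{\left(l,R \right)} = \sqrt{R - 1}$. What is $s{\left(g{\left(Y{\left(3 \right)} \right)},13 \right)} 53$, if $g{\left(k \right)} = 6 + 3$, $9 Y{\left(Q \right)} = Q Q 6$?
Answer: $106 \sqrt{3} \approx 183.6$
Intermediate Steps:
$Y{\left(Q \right)} = \frac{2 Q^{2}}{3}$ ($Y{\left(Q \right)} = \frac{Q Q 6}{9} = \frac{Q^{2} \cdot 6}{9} = \frac{6 Q^{2}}{9} = \frac{2 Q^{2}}{3}$)
$g{\left(k \right)} = 9$
$s{\left(l,R \right)} = \sqrt{-1 + R}$
$s{\left(g{\left(Y{\left(3 \right)} \right)},13 \right)} 53 = \sqrt{-1 + 13} \cdot 53 = \sqrt{12} \cdot 53 = 2 \sqrt{3} \cdot 53 = 106 \sqrt{3}$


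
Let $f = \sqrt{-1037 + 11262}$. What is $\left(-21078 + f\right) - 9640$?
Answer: $-30718 + 5 \sqrt{409} \approx -30617.0$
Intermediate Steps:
$f = 5 \sqrt{409}$ ($f = \sqrt{10225} = 5 \sqrt{409} \approx 101.12$)
$\left(-21078 + f\right) - 9640 = \left(-21078 + 5 \sqrt{409}\right) - 9640 = -30718 + 5 \sqrt{409}$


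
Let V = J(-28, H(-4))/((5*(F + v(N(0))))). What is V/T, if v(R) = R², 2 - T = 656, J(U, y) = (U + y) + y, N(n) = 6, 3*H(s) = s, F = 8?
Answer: 23/107910 ≈ 0.00021314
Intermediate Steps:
H(s) = s/3
J(U, y) = U + 2*y
T = -654 (T = 2 - 1*656 = 2 - 656 = -654)
V = -23/165 (V = (-28 + 2*((⅓)*(-4)))/((5*(8 + 6²))) = (-28 + 2*(-4/3))/((5*(8 + 36))) = (-28 - 8/3)/((5*44)) = -92/3/220 = -92/3*1/220 = -23/165 ≈ -0.13939)
V/T = -23/165/(-654) = -23/165*(-1/654) = 23/107910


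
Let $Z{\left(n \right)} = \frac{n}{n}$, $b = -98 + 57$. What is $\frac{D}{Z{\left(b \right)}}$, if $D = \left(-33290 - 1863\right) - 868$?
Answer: $-36021$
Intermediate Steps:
$D = -36021$ ($D = -35153 - 868 = -36021$)
$b = -41$
$Z{\left(n \right)} = 1$
$\frac{D}{Z{\left(b \right)}} = - \frac{36021}{1} = \left(-36021\right) 1 = -36021$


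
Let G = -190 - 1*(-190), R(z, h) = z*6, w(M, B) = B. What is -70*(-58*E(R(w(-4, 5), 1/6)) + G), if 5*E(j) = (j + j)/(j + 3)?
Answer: 16240/11 ≈ 1476.4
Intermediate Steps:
R(z, h) = 6*z
G = 0 (G = -190 + 190 = 0)
E(j) = 2*j/(5*(3 + j)) (E(j) = ((j + j)/(j + 3))/5 = ((2*j)/(3 + j))/5 = (2*j/(3 + j))/5 = 2*j/(5*(3 + j)))
-70*(-58*E(R(w(-4, 5), 1/6)) + G) = -70*(-116*6*5/(5*(3 + 6*5)) + 0) = -70*(-116*30/(5*(3 + 30)) + 0) = -70*(-116*30/(5*33) + 0) = -70*(-58*4/11 + 0) = -70*(-232/11 + 0) = -70*(-232/11) = 16240/11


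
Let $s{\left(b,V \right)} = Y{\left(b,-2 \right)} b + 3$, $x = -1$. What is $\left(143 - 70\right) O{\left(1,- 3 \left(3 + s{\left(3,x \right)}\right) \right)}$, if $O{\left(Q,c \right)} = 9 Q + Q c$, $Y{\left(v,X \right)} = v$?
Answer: $-2628$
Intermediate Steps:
$s{\left(b,V \right)} = 3 + b^{2}$ ($s{\left(b,V \right)} = b b + 3 = b^{2} + 3 = 3 + b^{2}$)
$\left(143 - 70\right) O{\left(1,- 3 \left(3 + s{\left(3,x \right)}\right) \right)} = \left(143 - 70\right) 1 \left(9 - 3 \left(3 + \left(3 + 3^{2}\right)\right)\right) = 73 \cdot 1 \left(9 - 3 \left(3 + \left(3 + 9\right)\right)\right) = 73 \cdot 1 \left(9 - 3 \left(3 + 12\right)\right) = 73 \cdot 1 \left(9 - 45\right) = 73 \cdot 1 \left(-36\right) = 73 \left(-36\right) = -2628$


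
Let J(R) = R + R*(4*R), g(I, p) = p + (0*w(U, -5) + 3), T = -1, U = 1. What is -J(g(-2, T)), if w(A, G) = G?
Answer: -18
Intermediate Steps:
g(I, p) = 3 + p (g(I, p) = p + (0*(-5) + 3) = p + (0 + 3) = p + 3 = 3 + p)
J(R) = R + 4*R²
-J(g(-2, T)) = -(3 - 1)*(1 + 4*(3 - 1)) = -2*(1 + 4*2) = -2*(1 + 8) = -2*9 = -1*18 = -18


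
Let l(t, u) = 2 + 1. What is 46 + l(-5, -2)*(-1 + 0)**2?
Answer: 49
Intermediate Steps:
l(t, u) = 3
46 + l(-5, -2)*(-1 + 0)**2 = 46 + 3*(-1 + 0)**2 = 46 + 3*(-1)**2 = 46 + 3*1 = 46 + 3 = 49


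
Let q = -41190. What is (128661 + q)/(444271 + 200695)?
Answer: 87471/644966 ≈ 0.13562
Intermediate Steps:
(128661 + q)/(444271 + 200695) = (128661 - 41190)/(444271 + 200695) = 87471/644966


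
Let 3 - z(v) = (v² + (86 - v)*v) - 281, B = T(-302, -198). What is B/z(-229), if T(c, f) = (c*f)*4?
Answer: 119592/9989 ≈ 11.972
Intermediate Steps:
T(c, f) = 4*c*f
B = 239184 (B = 4*(-302)*(-198) = 239184)
z(v) = 284 - v² - v*(86 - v) (z(v) = 3 - ((v² + (86 - v)*v) - 281) = 3 - ((v² + v*(86 - v)) - 281) = 3 - (-281 + v² + v*(86 - v)) = 3 + (281 - v² - v*(86 - v)) = 284 - v² - v*(86 - v))
B/z(-229) = 239184/(284 - 86*(-229)) = 239184/(284 + 19694) = 239184/19978 = 239184*(1/19978) = 119592/9989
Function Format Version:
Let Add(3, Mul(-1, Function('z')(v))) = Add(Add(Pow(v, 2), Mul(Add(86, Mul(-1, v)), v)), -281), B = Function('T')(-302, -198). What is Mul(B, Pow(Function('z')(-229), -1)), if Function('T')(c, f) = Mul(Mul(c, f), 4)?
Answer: Rational(119592, 9989) ≈ 11.972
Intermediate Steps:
Function('T')(c, f) = Mul(4, c, f)
B = 239184 (B = Mul(4, -302, -198) = 239184)
Function('z')(v) = Add(284, Mul(-1, Pow(v, 2)), Mul(-1, v, Add(86, Mul(-1, v)))) (Function('z')(v) = Add(3, Mul(-1, Add(Add(Pow(v, 2), Mul(Add(86, Mul(-1, v)), v)), -281))) = Add(3, Mul(-1, Add(Add(Pow(v, 2), Mul(v, Add(86, Mul(-1, v)))), -281))) = Add(3, Mul(-1, Add(-281, Pow(v, 2), Mul(v, Add(86, Mul(-1, v)))))) = Add(3, Add(281, Mul(-1, Pow(v, 2)), Mul(-1, v, Add(86, Mul(-1, v))))) = Add(284, Mul(-1, Pow(v, 2)), Mul(-1, v, Add(86, Mul(-1, v)))))
Mul(B, Pow(Function('z')(-229), -1)) = Mul(239184, Pow(Add(284, Mul(-86, -229)), -1)) = Mul(239184, Pow(Add(284, 19694), -1)) = Mul(239184, Pow(19978, -1)) = Mul(239184, Rational(1, 19978)) = Rational(119592, 9989)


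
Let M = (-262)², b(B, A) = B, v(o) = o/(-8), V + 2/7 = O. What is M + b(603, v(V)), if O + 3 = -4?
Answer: 69247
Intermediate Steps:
O = -7 (O = -3 - 4 = -7)
V = -51/7 (V = -2/7 - 7 = -51/7 ≈ -7.2857)
v(o) = -o/8 (v(o) = o*(-⅛) = -o/8)
M = 68644
M + b(603, v(V)) = 68644 + 603 = 69247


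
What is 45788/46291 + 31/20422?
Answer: 936517557/945354802 ≈ 0.99065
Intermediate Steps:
45788/46291 + 31/20422 = 936517557/945354802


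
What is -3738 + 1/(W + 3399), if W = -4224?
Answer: -3083851/825 ≈ -3738.0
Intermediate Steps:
-3738 + 1/(W + 3399) = -3738 + 1/(-4224 + 3399) = -3738 + 1/(-825) = -3738 - 1/825 = -3083851/825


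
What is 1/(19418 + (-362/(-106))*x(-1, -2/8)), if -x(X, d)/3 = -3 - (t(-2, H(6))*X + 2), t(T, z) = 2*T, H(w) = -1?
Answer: 53/1034041 ≈ 5.1255e-5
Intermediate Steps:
x(X, d) = 15 - 12*X (x(X, d) = -3*(-3 - ((2*(-2))*X + 2)) = -3*(-3 - (-4*X + 2)) = -3*(-3 - (2 - 4*X)) = -3*(-3 + (-2 + 4*X)) = -3*(-5 + 4*X) = 15 - 12*X)
1/(19418 + (-362/(-106))*x(-1, -2/8)) = 1/(19418 + (-362/(-106))*(15 - 12*(-1))) = 1/(19418 + (-362*(-1/106))*(15 + 12)) = 1/(19418 + (181/53)*27) = 1/(19418 + 4887/53) = 1/(1034041/53) = 53/1034041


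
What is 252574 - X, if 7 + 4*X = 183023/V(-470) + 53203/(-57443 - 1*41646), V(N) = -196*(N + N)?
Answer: 18444242215834753/73024629440 ≈ 2.5258e+5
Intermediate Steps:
V(N) = -392*N
X = -119459656193/73024629440 (X = -7/4 + (183023/((-392*(-470))) + 53203/(-57443 - 1*41646))/4 = -7/4 + (183023/184240 + 53203/(-57443 - 41646))/4 = -7/4 + (183023*(1/184240) + 53203/(-99089))/4 = -7/4 + (183023/184240 + 53203*(-1/99089))/4 = -7/4 + (183023/184240 - 53203/99089)/4 = -7/4 + (¼)*(8333445327/18256157360) = -7/4 + 8333445327/73024629440 = -119459656193/73024629440 ≈ -1.6359)
252574 - X = 252574 - 1*(-119459656193/73024629440) = 252574 + 119459656193/73024629440 = 18444242215834753/73024629440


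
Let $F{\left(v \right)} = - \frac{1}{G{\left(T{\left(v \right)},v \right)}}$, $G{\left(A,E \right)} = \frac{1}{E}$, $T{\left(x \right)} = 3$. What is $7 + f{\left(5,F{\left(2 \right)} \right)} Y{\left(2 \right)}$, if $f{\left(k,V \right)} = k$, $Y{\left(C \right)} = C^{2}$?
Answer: $27$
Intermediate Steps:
$F{\left(v \right)} = - v$ ($F{\left(v \right)} = - \frac{1}{\frac{1}{v}} = - v$)
$7 + f{\left(5,F{\left(2 \right)} \right)} Y{\left(2 \right)} = 7 + 5 \cdot 2^{2} = 7 + 5 \cdot 4 = 7 + 20 = 27$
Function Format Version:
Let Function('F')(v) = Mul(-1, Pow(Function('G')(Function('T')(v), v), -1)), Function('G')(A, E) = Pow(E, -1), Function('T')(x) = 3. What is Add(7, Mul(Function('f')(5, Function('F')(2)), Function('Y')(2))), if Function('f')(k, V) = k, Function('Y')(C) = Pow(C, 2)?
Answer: 27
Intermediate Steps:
Function('F')(v) = Mul(-1, v) (Function('F')(v) = Mul(-1, Pow(Pow(v, -1), -1)) = Mul(-1, v))
Add(7, Mul(Function('f')(5, Function('F')(2)), Function('Y')(2))) = Add(7, Mul(5, Pow(2, 2))) = Add(7, Mul(5, 4)) = Add(7, 20) = 27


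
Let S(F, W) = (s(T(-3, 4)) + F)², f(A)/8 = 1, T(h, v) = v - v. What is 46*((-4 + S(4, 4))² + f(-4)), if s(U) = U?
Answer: 6992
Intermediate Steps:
T(h, v) = 0
f(A) = 8 (f(A) = 8*1 = 8)
S(F, W) = F² (S(F, W) = (0 + F)² = F²)
46*((-4 + S(4, 4))² + f(-4)) = 46*((-4 + 4²)² + 8) = 46*((-4 + 16)² + 8) = 46*(12² + 8) = 46*(144 + 8) = 46*152 = 6992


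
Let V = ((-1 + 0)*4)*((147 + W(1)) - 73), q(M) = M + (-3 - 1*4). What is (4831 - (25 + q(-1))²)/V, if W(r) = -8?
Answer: -757/44 ≈ -17.205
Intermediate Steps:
q(M) = -7 + M (q(M) = M + (-3 - 4) = M - 7 = -7 + M)
V = -264 (V = ((-1 + 0)*4)*((147 - 8) - 73) = (-1*4)*(139 - 73) = -4*66 = -264)
(4831 - (25 + q(-1))²)/V = (4831 - (25 + (-7 - 1))²)/(-264) = (4831 - (25 - 8)²)*(-1/264) = (4831 - 1*17²)*(-1/264) = (4831 - 1*289)*(-1/264) = (4831 - 289)*(-1/264) = 4542*(-1/264) = -757/44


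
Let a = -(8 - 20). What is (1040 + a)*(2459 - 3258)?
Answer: -840548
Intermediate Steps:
a = 12 (a = -1*(-12) = 12)
(1040 + a)*(2459 - 3258) = (1040 + 12)*(2459 - 3258) = 1052*(-799) = -840548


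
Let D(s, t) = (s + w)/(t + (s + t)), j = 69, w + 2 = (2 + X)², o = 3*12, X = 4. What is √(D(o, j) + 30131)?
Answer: 2*√57016146/87 ≈ 173.58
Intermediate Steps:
o = 36
w = 34 (w = -2 + (2 + 4)² = -2 + 6² = -2 + 36 = 34)
D(s, t) = (34 + s)/(s + 2*t) (D(s, t) = (s + 34)/(t + (s + t)) = (34 + s)/(s + 2*t))
√(D(o, j) + 30131) = √((34 + 36)/(36 + 2*69) + 30131) = √(70/(36 + 138) + 30131) = √(70/174 + 30131) = √((1/174)*70 + 30131) = √(35/87 + 30131) = √(2621432/87) = 2*√57016146/87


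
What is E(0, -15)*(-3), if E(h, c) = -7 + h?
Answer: 21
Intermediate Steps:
E(0, -15)*(-3) = (-7 + 0)*(-3) = -7*(-3) = 21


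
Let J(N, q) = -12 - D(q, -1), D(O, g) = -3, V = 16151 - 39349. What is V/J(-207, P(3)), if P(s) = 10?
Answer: 23198/9 ≈ 2577.6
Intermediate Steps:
V = -23198
J(N, q) = -9 (J(N, q) = -12 - 1*(-3) = -12 + 3 = -9)
V/J(-207, P(3)) = -23198/(-9) = -23198*(-⅑) = 23198/9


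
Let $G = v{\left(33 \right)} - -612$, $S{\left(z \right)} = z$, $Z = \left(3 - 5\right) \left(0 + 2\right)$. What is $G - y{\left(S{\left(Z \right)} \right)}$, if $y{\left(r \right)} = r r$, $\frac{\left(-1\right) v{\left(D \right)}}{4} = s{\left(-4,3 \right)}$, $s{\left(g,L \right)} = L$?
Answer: $584$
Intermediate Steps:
$Z = -4$ ($Z = \left(-2\right) 2 = -4$)
$v{\left(D \right)} = -12$ ($v{\left(D \right)} = \left(-4\right) 3 = -12$)
$y{\left(r \right)} = r^{2}$
$G = 600$ ($G = -12 - -612 = -12 + 612 = 600$)
$G - y{\left(S{\left(Z \right)} \right)} = 600 - \left(-4\right)^{2} = 600 - 16 = 584$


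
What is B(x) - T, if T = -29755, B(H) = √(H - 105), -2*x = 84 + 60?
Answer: 29755 + I*√177 ≈ 29755.0 + 13.304*I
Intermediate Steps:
x = -72 (x = -(84 + 60)/2 = -½*144 = -72)
B(H) = √(-105 + H)
B(x) - T = √(-105 - 72) - 1*(-29755) = √(-177) + 29755 = I*√177 + 29755 = 29755 + I*√177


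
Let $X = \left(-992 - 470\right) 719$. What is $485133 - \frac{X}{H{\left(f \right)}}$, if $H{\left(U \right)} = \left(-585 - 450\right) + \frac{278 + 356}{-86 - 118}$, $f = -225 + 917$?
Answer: $\frac{51262057815}{105887} \approx 4.8412 \cdot 10^{5}$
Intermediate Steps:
$X = -1051178$ ($X = \left(-1462\right) 719 = -1051178$)
$f = 692$
$H{\left(U \right)} = - \frac{105887}{102}$ ($H{\left(U \right)} = -1035 + \frac{634}{-204} = -1035 + 634 \left(- \frac{1}{204}\right) = -1035 - \frac{317}{102} = - \frac{105887}{102}$)
$485133 - \frac{X}{H{\left(f \right)}} = 485133 - - \frac{1051178}{- \frac{105887}{102}} = 485133 - \left(-1051178\right) \left(- \frac{102}{105887}\right) = 485133 - \frac{107220156}{105887} = \frac{51262057815}{105887}$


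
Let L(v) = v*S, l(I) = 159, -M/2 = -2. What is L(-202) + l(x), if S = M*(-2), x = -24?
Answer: 1775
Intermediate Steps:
M = 4 (M = -2*(-2) = 4)
S = -8 (S = 4*(-2) = -8)
L(v) = -8*v (L(v) = v*(-8) = -8*v)
L(-202) + l(x) = -8*(-202) + 159 = 1616 + 159 = 1775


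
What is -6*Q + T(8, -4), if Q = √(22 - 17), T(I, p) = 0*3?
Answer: -6*√5 ≈ -13.416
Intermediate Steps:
T(I, p) = 0
Q = √5 ≈ 2.2361
-6*Q + T(8, -4) = -6*√5 + 0 = -6*√5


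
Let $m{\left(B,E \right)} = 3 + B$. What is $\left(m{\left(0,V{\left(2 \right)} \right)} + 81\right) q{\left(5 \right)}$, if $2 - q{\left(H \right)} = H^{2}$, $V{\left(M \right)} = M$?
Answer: $-1932$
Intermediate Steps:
$q{\left(H \right)} = 2 - H^{2}$
$\left(m{\left(0,V{\left(2 \right)} \right)} + 81\right) q{\left(5 \right)} = \left(\left(3 + 0\right) + 81\right) \left(2 - 5^{2}\right) = \left(3 + 81\right) \left(2 - 25\right) = 84 \left(2 - 25\right) = 84 \left(-23\right) = -1932$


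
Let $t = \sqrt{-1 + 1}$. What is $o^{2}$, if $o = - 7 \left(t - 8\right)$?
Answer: $3136$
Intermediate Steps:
$t = 0$ ($t = \sqrt{0} = 0$)
$o = 56$ ($o = - 7 \left(0 - 8\right) = \left(-7\right) \left(-8\right) = 56$)
$o^{2} = 56^{2} = 3136$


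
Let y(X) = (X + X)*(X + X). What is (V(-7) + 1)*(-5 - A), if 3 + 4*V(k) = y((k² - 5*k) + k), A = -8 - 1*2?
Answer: 118585/4 ≈ 29646.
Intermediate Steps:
A = -10 (A = -8 - 2 = -10)
y(X) = 4*X² (y(X) = (2*X)*(2*X) = 4*X²)
V(k) = -¾ + (k² - 4*k)² (V(k) = -¾ + (4*((k² - 5*k) + k)²)/4 = -¾ + (4*(k² - 4*k)²)/4 = -¾ + (k² - 4*k)²)
(V(-7) + 1)*(-5 - A) = ((-¾ + (-7)²*(-4 - 7)²) + 1)*(-5 - 1*(-10)) = ((-¾ + 49*(-11)²) + 1)*(-5 + 10) = ((-¾ + 49*121) + 1)*5 = ((-¾ + 5929) + 1)*5 = (23713/4 + 1)*5 = (23717/4)*5 = 118585/4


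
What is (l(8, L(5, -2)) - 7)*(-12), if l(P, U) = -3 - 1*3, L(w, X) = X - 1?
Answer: 156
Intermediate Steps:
L(w, X) = -1 + X
l(P, U) = -6 (l(P, U) = -3 - 3 = -6)
(l(8, L(5, -2)) - 7)*(-12) = (-6 - 7)*(-12) = -13*(-12) = 156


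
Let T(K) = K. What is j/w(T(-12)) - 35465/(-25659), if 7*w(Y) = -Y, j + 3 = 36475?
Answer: 545939243/25659 ≈ 21277.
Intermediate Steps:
j = 36472 (j = -3 + 36475 = 36472)
w(Y) = -Y/7 (w(Y) = (-Y)/7 = -Y/7)
j/w(T(-12)) - 35465/(-25659) = 36472/((-⅐*(-12))) - 35465/(-25659) = 36472/(12/7) - 35465*(-1/25659) = 36472*(7/12) + 35465/25659 = 63826/3 + 35465/25659 = 545939243/25659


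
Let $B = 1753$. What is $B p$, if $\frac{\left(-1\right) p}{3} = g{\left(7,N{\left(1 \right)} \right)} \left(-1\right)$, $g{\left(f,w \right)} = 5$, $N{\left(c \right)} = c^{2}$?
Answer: $26295$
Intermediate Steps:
$p = 15$ ($p = - 3 \cdot 5 \left(-1\right) = \left(-3\right) \left(-5\right) = 15$)
$B p = 1753 \cdot 15 = 26295$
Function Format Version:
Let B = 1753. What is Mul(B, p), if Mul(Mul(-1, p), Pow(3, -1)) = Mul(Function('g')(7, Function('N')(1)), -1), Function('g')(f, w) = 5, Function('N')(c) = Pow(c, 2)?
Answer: 26295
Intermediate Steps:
p = 15 (p = Mul(-3, Mul(5, -1)) = Mul(-3, -5) = 15)
Mul(B, p) = Mul(1753, 15) = 26295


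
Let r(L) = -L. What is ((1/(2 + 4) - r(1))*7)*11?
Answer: 539/6 ≈ 89.833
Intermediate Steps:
((1/(2 + 4) - r(1))*7)*11 = ((1/(2 + 4) - (-1))*7)*11 = ((1/6 - 1*(-1))*7)*11 = ((1/6 + 1)*7)*11 = ((7/6)*7)*11 = (49/6)*11 = 539/6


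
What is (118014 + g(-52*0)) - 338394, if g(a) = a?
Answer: -220380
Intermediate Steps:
(118014 + g(-52*0)) - 338394 = (118014 - 52*0) - 338394 = (118014 + 0) - 338394 = 118014 - 338394 = -220380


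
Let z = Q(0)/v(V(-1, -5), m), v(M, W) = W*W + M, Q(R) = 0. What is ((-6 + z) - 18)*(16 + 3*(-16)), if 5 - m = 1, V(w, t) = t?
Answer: 768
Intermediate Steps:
m = 4 (m = 5 - 1*1 = 5 - 1 = 4)
v(M, W) = M + W**2 (v(M, W) = W**2 + M = M + W**2)
z = 0 (z = 0/(-5 + 4**2) = 0/(-5 + 16) = 0/11 = 0*(1/11) = 0)
((-6 + z) - 18)*(16 + 3*(-16)) = ((-6 + 0) - 18)*(16 + 3*(-16)) = (-6 - 18)*(16 - 48) = -24*(-32) = 768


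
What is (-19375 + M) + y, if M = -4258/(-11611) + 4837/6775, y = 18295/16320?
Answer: -292598779629281/15103588800 ≈ -19373.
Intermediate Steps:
y = 3659/3264 (y = 18295*(1/16320) = 3659/3264 ≈ 1.1210)
M = 85010357/78664525 (M = -4258*(-1/11611) + 4837*(1/6775) = 4258/11611 + 4837/6775 = 85010357/78664525 ≈ 1.0807)
(-19375 + M) + y = (-19375 + 85010357/78664525) + 3659/3264 = -1524040161518/78664525 + 3659/3264 = -292598779629281/15103588800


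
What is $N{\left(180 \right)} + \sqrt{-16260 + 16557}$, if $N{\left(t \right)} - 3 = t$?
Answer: $183 + 3 \sqrt{33} \approx 200.23$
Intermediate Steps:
$N{\left(t \right)} = 3 + t$
$N{\left(180 \right)} + \sqrt{-16260 + 16557} = \left(3 + 180\right) + \sqrt{-16260 + 16557} = 183 + \sqrt{297} = 183 + 3 \sqrt{33}$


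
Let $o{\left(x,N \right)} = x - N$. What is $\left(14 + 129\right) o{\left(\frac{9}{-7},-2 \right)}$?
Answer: $\frac{715}{7} \approx 102.14$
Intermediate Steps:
$\left(14 + 129\right) o{\left(\frac{9}{-7},-2 \right)} = \left(14 + 129\right) \left(\frac{9}{-7} - -2\right) = 143 \left(9 \left(- \frac{1}{7}\right) + 2\right) = 143 \left(- \frac{9}{7} + 2\right) = 143 \cdot \frac{5}{7} = \frac{715}{7}$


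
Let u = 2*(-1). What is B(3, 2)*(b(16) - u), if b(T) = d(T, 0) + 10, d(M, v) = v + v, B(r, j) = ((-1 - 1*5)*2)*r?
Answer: -432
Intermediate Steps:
B(r, j) = -12*r (B(r, j) = ((-1 - 5)*2)*r = (-6*2)*r = -12*r)
d(M, v) = 2*v
u = -2
b(T) = 10 (b(T) = 2*0 + 10 = 0 + 10 = 10)
B(3, 2)*(b(16) - u) = (-12*3)*(10 - 1*(-2)) = -36*(10 + 2) = -36*12 = -432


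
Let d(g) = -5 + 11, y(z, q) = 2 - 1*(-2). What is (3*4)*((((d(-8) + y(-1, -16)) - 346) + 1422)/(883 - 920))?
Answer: -13032/37 ≈ -352.22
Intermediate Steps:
y(z, q) = 4 (y(z, q) = 2 + 2 = 4)
d(g) = 6
(3*4)*((((d(-8) + y(-1, -16)) - 346) + 1422)/(883 - 920)) = (3*4)*((((6 + 4) - 346) + 1422)/(883 - 920)) = 12*(((10 - 346) + 1422)/(-37)) = 12*((-336 + 1422)*(-1/37)) = 12*(1086*(-1/37)) = 12*(-1086/37) = -13032/37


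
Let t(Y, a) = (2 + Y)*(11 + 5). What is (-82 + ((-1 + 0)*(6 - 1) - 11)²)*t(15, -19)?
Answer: 47328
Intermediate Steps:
t(Y, a) = 32 + 16*Y (t(Y, a) = (2 + Y)*16 = 32 + 16*Y)
(-82 + ((-1 + 0)*(6 - 1) - 11)²)*t(15, -19) = (-82 + ((-1 + 0)*(6 - 1) - 11)²)*(32 + 16*15) = (-82 + (-1*5 - 11)²)*(32 + 240) = (-82 + (-5 - 11)²)*272 = (-82 + (-16)²)*272 = (-82 + 256)*272 = 174*272 = 47328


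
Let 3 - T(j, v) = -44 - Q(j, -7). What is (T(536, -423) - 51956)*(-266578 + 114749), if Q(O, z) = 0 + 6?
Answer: 7880380587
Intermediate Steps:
Q(O, z) = 6
T(j, v) = 53 (T(j, v) = 3 - (-44 - 1*6) = 3 - (-44 - 6) = 3 - 1*(-50) = 3 + 50 = 53)
(T(536, -423) - 51956)*(-266578 + 114749) = (53 - 51956)*(-266578 + 114749) = -51903*(-151829) = 7880380587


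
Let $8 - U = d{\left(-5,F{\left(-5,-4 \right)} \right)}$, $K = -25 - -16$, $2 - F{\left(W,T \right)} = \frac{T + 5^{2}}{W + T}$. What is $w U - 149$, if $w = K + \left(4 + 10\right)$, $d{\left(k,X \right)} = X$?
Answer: $- \frac{392}{3} \approx -130.67$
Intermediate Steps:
$F{\left(W,T \right)} = 2 - \frac{25 + T}{T + W}$ ($F{\left(W,T \right)} = 2 - \frac{T + 5^{2}}{W + T} = 2 - \frac{T + 25}{T + W} = 2 - \frac{25 + T}{T + W}$)
$K = -9$ ($K = -25 + 16 = -9$)
$U = \frac{11}{3}$ ($U = 8 - \frac{-25 - 4 + 2 \left(-5\right)}{-4 - 5} = 8 - \frac{-25 - 4 - 10}{-9} = 8 - \left(- \frac{1}{9}\right) \left(-39\right) = 8 - \frac{13}{3} = \frac{11}{3} \approx 3.6667$)
$w = 5$ ($w = -9 + \left(4 + 10\right) = -9 + 14 = 5$)
$w U - 149 = 5 \cdot \frac{11}{3} - 149 = \frac{55}{3} - 149 = - \frac{392}{3}$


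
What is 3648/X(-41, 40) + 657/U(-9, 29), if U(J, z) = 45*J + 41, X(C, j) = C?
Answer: -1354809/14924 ≈ -90.781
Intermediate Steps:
U(J, z) = 41 + 45*J
3648/X(-41, 40) + 657/U(-9, 29) = 3648/(-41) + 657/(41 + 45*(-9)) = 3648*(-1/41) + 657/(41 - 405) = -3648/41 + 657/(-364) = -3648/41 + 657*(-1/364) = -3648/41 - 657/364 = -1354809/14924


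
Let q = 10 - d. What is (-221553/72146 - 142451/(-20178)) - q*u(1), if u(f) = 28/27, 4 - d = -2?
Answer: -173957237/1091821491 ≈ -0.15933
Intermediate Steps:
d = 6 (d = 4 - 1*(-2) = 4 + 2 = 6)
u(f) = 28/27 (u(f) = 28*(1/27) = 28/27)
q = 4 (q = 10 - 1*6 = 10 - 6 = 4)
(-221553/72146 - 142451/(-20178)) - q*u(1) = (-221553/72146 - 142451/(-20178)) - 4*28/27 = (-221553*1/72146 - 142451*(-1/20178)) - 1*112/27 = (-221553/72146 + 142451/20178) - 112/27 = 1451693353/363940497 - 112/27 = -173957237/1091821491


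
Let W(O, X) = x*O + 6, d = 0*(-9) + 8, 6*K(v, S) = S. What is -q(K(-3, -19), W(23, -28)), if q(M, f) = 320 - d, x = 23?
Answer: -312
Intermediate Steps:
K(v, S) = S/6
d = 8 (d = 0 + 8 = 8)
W(O, X) = 6 + 23*O (W(O, X) = 23*O + 6 = 6 + 23*O)
q(M, f) = 312 (q(M, f) = 320 - 1*8 = 320 - 8 = 312)
-q(K(-3, -19), W(23, -28)) = -1*312 = -312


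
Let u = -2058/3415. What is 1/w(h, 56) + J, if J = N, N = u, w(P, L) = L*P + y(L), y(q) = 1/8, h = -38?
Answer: -35060654/58133545 ≈ -0.60311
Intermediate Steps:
y(q) = ⅛
w(P, L) = ⅛ + L*P (w(P, L) = L*P + ⅛ = ⅛ + L*P)
u = -2058/3415 (u = -2058*1/3415 = -2058/3415 ≈ -0.60264)
N = -2058/3415 ≈ -0.60264
J = -2058/3415 ≈ -0.60264
1/w(h, 56) + J = 1/(⅛ + 56*(-38)) - 2058/3415 = 1/(⅛ - 2128) - 2058/3415 = 1/(-17023/8) - 2058/3415 = -8/17023 - 2058/3415 = -35060654/58133545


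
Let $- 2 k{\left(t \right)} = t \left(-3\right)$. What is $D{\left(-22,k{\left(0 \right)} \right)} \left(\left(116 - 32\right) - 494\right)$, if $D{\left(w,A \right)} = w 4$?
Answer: $36080$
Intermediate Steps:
$k{\left(t \right)} = \frac{3 t}{2}$ ($k{\left(t \right)} = - \frac{t \left(-3\right)}{2} = - \frac{\left(-3\right) t}{2} = \frac{3 t}{2}$)
$D{\left(w,A \right)} = 4 w$
$D{\left(-22,k{\left(0 \right)} \right)} \left(\left(116 - 32\right) - 494\right) = 4 \left(-22\right) \left(\left(116 - 32\right) - 494\right) = - 88 \left(\left(116 - 32\right) - 494\right) = - 88 \left(84 - 494\right) = \left(-88\right) \left(-410\right) = 36080$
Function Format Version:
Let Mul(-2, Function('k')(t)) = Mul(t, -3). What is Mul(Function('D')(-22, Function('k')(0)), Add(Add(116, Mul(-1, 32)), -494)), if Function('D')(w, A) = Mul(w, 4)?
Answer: 36080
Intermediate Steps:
Function('k')(t) = Mul(Rational(3, 2), t) (Function('k')(t) = Mul(Rational(-1, 2), Mul(t, -3)) = Mul(Rational(-1, 2), Mul(-3, t)) = Mul(Rational(3, 2), t))
Function('D')(w, A) = Mul(4, w)
Mul(Function('D')(-22, Function('k')(0)), Add(Add(116, Mul(-1, 32)), -494)) = Mul(Mul(4, -22), Add(Add(116, Mul(-1, 32)), -494)) = Mul(-88, Add(Add(116, -32), -494)) = Mul(-88, Add(84, -494)) = Mul(-88, -410) = 36080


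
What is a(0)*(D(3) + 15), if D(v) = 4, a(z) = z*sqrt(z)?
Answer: 0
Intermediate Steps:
a(z) = z**(3/2)
a(0)*(D(3) + 15) = 0**(3/2)*(4 + 15) = 0*19 = 0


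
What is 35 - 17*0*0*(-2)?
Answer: 35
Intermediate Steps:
35 - 17*0*0*(-2) = 35 - 0*(-2) = 35 - 17*0 = 35 + 0 = 35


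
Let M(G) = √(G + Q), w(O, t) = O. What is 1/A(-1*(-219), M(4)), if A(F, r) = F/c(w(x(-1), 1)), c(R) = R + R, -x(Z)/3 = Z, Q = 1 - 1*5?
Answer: 2/73 ≈ 0.027397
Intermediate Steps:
Q = -4 (Q = 1 - 5 = -4)
x(Z) = -3*Z
M(G) = √(-4 + G) (M(G) = √(G - 4) = √(-4 + G))
c(R) = 2*R
A(F, r) = F/6 (A(F, r) = F/((2*(-3*(-1)))) = F/((2*3)) = F/6)
1/A(-1*(-219), M(4)) = 1/((-1*(-219))/6) = 1/((⅙)*219) = 1/(73/2) = 2/73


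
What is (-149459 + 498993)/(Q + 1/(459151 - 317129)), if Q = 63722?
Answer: 49641517748/9049925885 ≈ 5.4853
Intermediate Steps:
(-149459 + 498993)/(Q + 1/(459151 - 317129)) = (-149459 + 498993)/(63722 + 1/(459151 - 317129)) = 349534/(63722 + 1/142022) = 349534/(9049925885/142022) = 349534*(142022/9049925885) = 49641517748/9049925885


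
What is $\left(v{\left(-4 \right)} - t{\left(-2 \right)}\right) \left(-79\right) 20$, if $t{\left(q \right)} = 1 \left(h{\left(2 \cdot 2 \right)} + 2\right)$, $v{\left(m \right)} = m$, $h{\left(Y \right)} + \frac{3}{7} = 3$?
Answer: $\frac{94800}{7} \approx 13543.0$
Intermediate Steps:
$h{\left(Y \right)} = \frac{18}{7}$ ($h{\left(Y \right)} = - \frac{3}{7} + 3 = \frac{18}{7}$)
$t{\left(q \right)} = \frac{32}{7}$ ($t{\left(q \right)} = 1 \left(\frac{18}{7} + 2\right) = 1 \cdot \frac{32}{7} = \frac{32}{7}$)
$\left(v{\left(-4 \right)} - t{\left(-2 \right)}\right) \left(-79\right) 20 = \left(-4 - \frac{32}{7}\right) \left(-79\right) 20 = \left(- \frac{60}{7}\right) \left(-79\right) 20 = \frac{4740}{7} \cdot 20 = \frac{94800}{7}$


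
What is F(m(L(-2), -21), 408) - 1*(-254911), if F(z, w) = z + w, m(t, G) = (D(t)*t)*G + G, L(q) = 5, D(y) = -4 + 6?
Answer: 255088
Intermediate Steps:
D(y) = 2
m(t, G) = G + 2*G*t (m(t, G) = (2*t)*G + G = 2*G*t + G = G + 2*G*t)
F(z, w) = w + z
F(m(L(-2), -21), 408) - 1*(-254911) = (408 - 21*(1 + 2*5)) - 1*(-254911) = (408 - 21*(1 + 10)) + 254911 = (408 - 21*11) + 254911 = (408 - 231) + 254911 = 177 + 254911 = 255088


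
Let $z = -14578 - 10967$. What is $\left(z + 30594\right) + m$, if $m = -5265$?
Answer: $-216$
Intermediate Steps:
$z = -25545$ ($z = -14578 - 10967 = -25545$)
$\left(z + 30594\right) + m = \left(-25545 + 30594\right) - 5265 = 5049 - 5265 = -216$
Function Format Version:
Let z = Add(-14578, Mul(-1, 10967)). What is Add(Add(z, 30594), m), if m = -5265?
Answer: -216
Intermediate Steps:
z = -25545 (z = Add(-14578, -10967) = -25545)
Add(Add(z, 30594), m) = Add(Add(-25545, 30594), -5265) = Add(5049, -5265) = -216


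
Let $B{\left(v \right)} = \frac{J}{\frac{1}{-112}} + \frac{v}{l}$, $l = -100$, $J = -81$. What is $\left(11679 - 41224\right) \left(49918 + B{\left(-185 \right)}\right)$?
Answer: $- \frac{6971656833}{4} \approx -1.7429 \cdot 10^{9}$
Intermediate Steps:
$B{\left(v \right)} = 9072 - \frac{v}{100}$ ($B{\left(v \right)} = - \frac{81}{\frac{1}{-112}} + \frac{v}{-100} = - \frac{81}{- \frac{1}{112}} + v \left(- \frac{1}{100}\right) = \left(-81\right) \left(-112\right) - \frac{v}{100} = 9072 - \frac{v}{100}$)
$\left(11679 - 41224\right) \left(49918 + B{\left(-185 \right)}\right) = \left(11679 - 41224\right) \left(49918 + \left(9072 - - \frac{37}{20}\right)\right) = - 29545 \left(49918 + \left(9072 + \frac{37}{20}\right)\right) = - 29545 \left(49918 + \frac{181477}{20}\right) = \left(-29545\right) \frac{1179837}{20} = - \frac{6971656833}{4}$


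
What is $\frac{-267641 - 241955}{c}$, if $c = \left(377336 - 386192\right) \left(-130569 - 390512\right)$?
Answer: $- \frac{127399}{1153673334} \approx -0.00011043$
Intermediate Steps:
$c = 4614693336$ ($c = \left(-8856\right) \left(-521081\right) = 4614693336$)
$\frac{-267641 - 241955}{c} = \frac{-267641 - 241955}{4614693336} = \left(-509596\right) \frac{1}{4614693336} = - \frac{127399}{1153673334}$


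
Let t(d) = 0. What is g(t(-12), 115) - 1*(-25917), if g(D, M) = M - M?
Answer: 25917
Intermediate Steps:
g(D, M) = 0
g(t(-12), 115) - 1*(-25917) = 0 - 1*(-25917) = 0 + 25917 = 25917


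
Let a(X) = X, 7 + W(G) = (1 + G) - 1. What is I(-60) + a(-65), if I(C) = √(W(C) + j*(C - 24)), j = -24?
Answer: -65 + √1949 ≈ -20.853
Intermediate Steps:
W(G) = -7 + G (W(G) = -7 + ((1 + G) - 1) = -7 + G)
I(C) = √(569 - 23*C) (I(C) = √((-7 + C) - 24*(C - 24)) = √((-7 + C) - 24*(-24 + C)) = √((-7 + C) + (576 - 24*C)) = √(569 - 23*C))
I(-60) + a(-65) = √(569 - 23*(-60)) - 65 = √(569 + 1380) - 65 = √1949 - 65 = -65 + √1949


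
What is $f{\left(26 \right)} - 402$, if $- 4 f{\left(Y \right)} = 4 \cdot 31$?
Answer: $-433$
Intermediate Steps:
$f{\left(Y \right)} = -31$ ($f{\left(Y \right)} = - \frac{4 \cdot 31}{4} = \left(- \frac{1}{4}\right) 124 = -31$)
$f{\left(26 \right)} - 402 = -31 - 402 = -433$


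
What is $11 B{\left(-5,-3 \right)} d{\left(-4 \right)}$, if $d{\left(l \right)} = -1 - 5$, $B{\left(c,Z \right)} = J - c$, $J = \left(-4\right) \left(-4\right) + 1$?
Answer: $-1452$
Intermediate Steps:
$J = 17$ ($J = 16 + 1 = 17$)
$B{\left(c,Z \right)} = 17 - c$
$d{\left(l \right)} = -6$
$11 B{\left(-5,-3 \right)} d{\left(-4 \right)} = 11 \left(17 - -5\right) \left(-6\right) = 11 \left(17 + 5\right) \left(-6\right) = 11 \cdot 22 \left(-6\right) = 242 \left(-6\right) = -1452$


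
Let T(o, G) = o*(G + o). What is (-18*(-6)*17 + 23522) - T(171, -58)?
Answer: 6035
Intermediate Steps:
(-18*(-6)*17 + 23522) - T(171, -58) = (-18*(-6)*17 + 23522) - 171*(-58 + 171) = (108*17 + 23522) - 171*113 = (1836 + 23522) - 1*19323 = 25358 - 19323 = 6035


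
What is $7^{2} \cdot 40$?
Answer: $1960$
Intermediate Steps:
$7^{2} \cdot 40 = 49 \cdot 40 = 1960$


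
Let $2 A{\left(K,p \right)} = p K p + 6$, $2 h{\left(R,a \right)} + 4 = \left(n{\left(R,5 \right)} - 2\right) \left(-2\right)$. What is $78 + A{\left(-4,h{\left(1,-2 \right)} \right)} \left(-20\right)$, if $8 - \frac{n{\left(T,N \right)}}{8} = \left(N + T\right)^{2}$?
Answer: $2007058$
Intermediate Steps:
$n{\left(T,N \right)} = 64 - 8 \left(N + T\right)^{2}$
$h{\left(R,a \right)} = -64 + 8 \left(5 + R\right)^{2}$ ($h{\left(R,a \right)} = -2 + \frac{\left(\left(64 - 8 \left(5 + R\right)^{2}\right) - 2\right) \left(-2\right)}{2} = -2 + \frac{\left(62 - 8 \left(5 + R\right)^{2}\right) \left(-2\right)}{2} = -2 + \frac{-124 + 16 \left(5 + R\right)^{2}}{2} = -2 + \left(-62 + 8 \left(5 + R\right)^{2}\right) = -64 + 8 \left(5 + R\right)^{2}$)
$A{\left(K,p \right)} = 3 + \frac{K p^{2}}{2}$ ($A{\left(K,p \right)} = \frac{p K p + 6}{2} = \frac{K p p + 6}{2} = \frac{K p^{2} + 6}{2} = \frac{6 + K p^{2}}{2} = 3 + \frac{K p^{2}}{2}$)
$78 + A{\left(-4,h{\left(1,-2 \right)} \right)} \left(-20\right) = 78 + \left(3 + \frac{1}{2} \left(-4\right) \left(-64 + 8 \left(5 + 1\right)^{2}\right)^{2}\right) \left(-20\right) = 78 + \left(3 + \frac{1}{2} \left(-4\right) \left(-64 + 8 \cdot 6^{2}\right)^{2}\right) \left(-20\right) = 78 + \left(3 + \frac{1}{2} \left(-4\right) \left(-64 + 8 \cdot 36\right)^{2}\right) \left(-20\right) = 78 + \left(3 + \frac{1}{2} \left(-4\right) \left(-64 + 288\right)^{2}\right) \left(-20\right) = 78 + \left(3 + \frac{1}{2} \left(-4\right) 224^{2}\right) \left(-20\right) = 78 + \left(3 + \frac{1}{2} \left(-4\right) 50176\right) \left(-20\right) = 78 + \left(3 - 100352\right) \left(-20\right) = 78 - -2006980 = 78 + 2006980 = 2007058$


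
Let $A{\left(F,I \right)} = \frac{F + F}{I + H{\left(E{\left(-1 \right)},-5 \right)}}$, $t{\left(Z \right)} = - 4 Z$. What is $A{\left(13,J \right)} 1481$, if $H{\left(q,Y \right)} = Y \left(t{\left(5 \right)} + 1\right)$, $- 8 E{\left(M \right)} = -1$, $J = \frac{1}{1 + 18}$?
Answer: $\frac{365807}{903} \approx 405.1$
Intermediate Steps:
$J = \frac{1}{19} \approx 0.052632$
$E{\left(M \right)} = \frac{1}{8}$ ($E{\left(M \right)} = \left(- \frac{1}{8}\right) \left(-1\right) = \frac{1}{8}$)
$H{\left(q,Y \right)} = - 19 Y$ ($H{\left(q,Y \right)} = Y \left(\left(-4\right) 5 + 1\right) = Y \left(-20 + 1\right) = Y \left(-19\right) = - 19 Y$)
$A{\left(F,I \right)} = \frac{2 F}{95 + I}$ ($A{\left(F,I \right)} = \frac{F + F}{I - -95} = \frac{2 F}{I + 95} = \frac{2 F}{95 + I}$)
$A{\left(13,J \right)} 1481 = 2 \cdot 13 \frac{1}{95 + \frac{1}{19}} \cdot 1481 = 2 \cdot 13 \frac{1}{\frac{1806}{19}} \cdot 1481 = 2 \cdot 13 \cdot \frac{19}{1806} \cdot 1481 = \frac{247}{903} \cdot 1481 = \frac{365807}{903}$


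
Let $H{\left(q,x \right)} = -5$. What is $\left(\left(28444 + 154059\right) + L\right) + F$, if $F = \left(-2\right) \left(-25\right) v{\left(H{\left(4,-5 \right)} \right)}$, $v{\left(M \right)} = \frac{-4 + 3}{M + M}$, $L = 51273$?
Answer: $233781$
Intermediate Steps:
$v{\left(M \right)} = - \frac{1}{2 M}$
$F = 5$ ($F = \left(-2\right) \left(-25\right) \left(- \frac{1}{2 \left(-5\right)}\right) = 50 \left(\left(- \frac{1}{2}\right) \left(- \frac{1}{5}\right)\right) = 50 \cdot \frac{1}{10} = 5$)
$\left(\left(28444 + 154059\right) + L\right) + F = \left(\left(28444 + 154059\right) + 51273\right) + 5 = \left(182503 + 51273\right) + 5 = 233776 + 5 = 233781$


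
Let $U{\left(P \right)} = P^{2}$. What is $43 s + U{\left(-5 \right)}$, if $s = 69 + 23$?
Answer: $3981$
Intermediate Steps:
$s = 92$
$43 s + U{\left(-5 \right)} = 43 \cdot 92 + \left(-5\right)^{2} = 3956 + 25 = 3981$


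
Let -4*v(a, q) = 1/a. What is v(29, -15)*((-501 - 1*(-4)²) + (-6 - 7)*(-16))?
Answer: 309/116 ≈ 2.6638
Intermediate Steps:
v(a, q) = -1/(4*a)
v(29, -15)*((-501 - 1*(-4)²) + (-6 - 7)*(-16)) = (-¼/29)*((-501 - 1*(-4)²) + (-6 - 7)*(-16)) = (-¼*1/29)*((-501 - 1*16) - 13*(-16)) = -((-501 - 16) + 208)/116 = -(-517 + 208)/116 = -1/116*(-309) = 309/116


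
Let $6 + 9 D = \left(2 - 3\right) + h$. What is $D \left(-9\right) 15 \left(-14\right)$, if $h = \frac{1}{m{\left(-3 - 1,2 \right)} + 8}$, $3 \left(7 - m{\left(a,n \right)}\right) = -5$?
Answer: $- \frac{7287}{5} \approx -1457.4$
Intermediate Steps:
$m{\left(a,n \right)} = \frac{26}{3}$ ($m{\left(a,n \right)} = 7 - - \frac{5}{3} = 7 + \frac{5}{3} = \frac{26}{3}$)
$h = \frac{3}{50}$ ($h = \frac{1}{\frac{26}{3} + 8} = \frac{1}{\frac{50}{3}} = \frac{3}{50} \approx 0.06$)
$D = - \frac{347}{450}$ ($D = - \frac{2}{3} + \frac{\left(2 - 3\right) + \frac{3}{50}}{9} = - \frac{2}{3} + \frac{-1 + \frac{3}{50}}{9} = - \frac{2}{3} + \frac{1}{9} \left(- \frac{47}{50}\right) = - \frac{2}{3} - \frac{47}{450} = - \frac{347}{450} \approx -0.77111$)
$D \left(-9\right) 15 \left(-14\right) = - \frac{347 \left(-9\right) 15 \left(-14\right)}{450} = - \frac{347 \left(\left(-135\right) \left(-14\right)\right)}{450} = \left(- \frac{347}{450}\right) 1890 = - \frac{7287}{5}$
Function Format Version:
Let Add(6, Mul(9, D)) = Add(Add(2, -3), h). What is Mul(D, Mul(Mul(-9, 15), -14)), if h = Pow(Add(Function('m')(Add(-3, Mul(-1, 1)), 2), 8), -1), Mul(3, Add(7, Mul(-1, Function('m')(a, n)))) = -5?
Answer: Rational(-7287, 5) ≈ -1457.4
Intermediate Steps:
Function('m')(a, n) = Rational(26, 3) (Function('m')(a, n) = Add(7, Mul(Rational(-1, 3), -5)) = Add(7, Rational(5, 3)) = Rational(26, 3))
h = Rational(3, 50) (h = Pow(Add(Rational(26, 3), 8), -1) = Pow(Rational(50, 3), -1) = Rational(3, 50) ≈ 0.060000)
D = Rational(-347, 450) (D = Add(Rational(-2, 3), Mul(Rational(1, 9), Add(Add(2, -3), Rational(3, 50)))) = Add(Rational(-2, 3), Mul(Rational(1, 9), Add(-1, Rational(3, 50)))) = Add(Rational(-2, 3), Mul(Rational(1, 9), Rational(-47, 50))) = Add(Rational(-2, 3), Rational(-47, 450)) = Rational(-347, 450) ≈ -0.77111)
Mul(D, Mul(Mul(-9, 15), -14)) = Mul(Rational(-347, 450), Mul(Mul(-9, 15), -14)) = Mul(Rational(-347, 450), Mul(-135, -14)) = Mul(Rational(-347, 450), 1890) = Rational(-7287, 5)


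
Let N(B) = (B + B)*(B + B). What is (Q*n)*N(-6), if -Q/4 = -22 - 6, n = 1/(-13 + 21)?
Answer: 2016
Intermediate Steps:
N(B) = 4*B**2 (N(B) = (2*B)*(2*B) = 4*B**2)
n = 1/8 ≈ 0.12500
Q = 112 (Q = -4*(-22 - 6) = -4*(-28) = 112)
(Q*n)*N(-6) = (112*(1/8))*(4*(-6)**2) = 14*(4*36) = 14*144 = 2016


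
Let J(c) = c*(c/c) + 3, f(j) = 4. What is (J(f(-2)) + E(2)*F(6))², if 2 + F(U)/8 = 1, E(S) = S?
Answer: 81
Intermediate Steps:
F(U) = -8 (F(U) = -16 + 8*1 = -16 + 8 = -8)
J(c) = 3 + c (J(c) = c*1 + 3 = c + 3 = 3 + c)
(J(f(-2)) + E(2)*F(6))² = ((3 + 4) + 2*(-8))² = (7 - 16)² = (-9)² = 81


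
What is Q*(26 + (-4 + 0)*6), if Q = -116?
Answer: -232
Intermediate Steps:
Q*(26 + (-4 + 0)*6) = -116*(26 + (-4 + 0)*6) = -116*(26 - 4*6) = -116*(26 - 24) = -116*2 = -232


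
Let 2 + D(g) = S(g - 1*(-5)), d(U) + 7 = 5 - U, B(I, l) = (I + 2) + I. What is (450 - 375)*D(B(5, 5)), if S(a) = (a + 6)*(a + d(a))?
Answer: -3600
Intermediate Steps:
B(I, l) = 2 + 2*I (B(I, l) = (2 + I) + I = 2 + 2*I)
d(U) = -2 - U (d(U) = -7 + (5 - U) = -2 - U)
S(a) = -12 - 2*a (S(a) = (a + 6)*(a + (-2 - a)) = (6 + a)*(-2) = -12 - 2*a)
D(g) = -24 - 2*g (D(g) = -2 + (-12 - 2*(g - 1*(-5))) = -2 + (-12 - 2*(g + 5)) = -2 + (-12 - 2*(5 + g)) = -2 + (-12 + (-10 - 2*g)) = -2 + (-22 - 2*g) = -24 - 2*g)
(450 - 375)*D(B(5, 5)) = (450 - 375)*(-24 - 2*(2 + 2*5)) = 75*(-24 - 2*(2 + 10)) = 75*(-24 - 2*12) = 75*(-24 - 24) = 75*(-48) = -3600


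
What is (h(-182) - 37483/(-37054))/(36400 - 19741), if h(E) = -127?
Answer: -1556125/205760862 ≈ -0.0075628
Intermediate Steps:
(h(-182) - 37483/(-37054))/(36400 - 19741) = (-127 - 37483/(-37054))/(36400 - 19741) = (-127 - 37483*(-1/37054))/16659 = (-127 + 37483/37054)*(1/16659) = -4668375/37054*1/16659 = -1556125/205760862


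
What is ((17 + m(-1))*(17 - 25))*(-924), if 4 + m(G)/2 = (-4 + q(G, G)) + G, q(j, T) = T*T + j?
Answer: -7392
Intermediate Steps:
q(j, T) = j + T² (q(j, T) = T² + j = j + T²)
m(G) = -16 + 2*G² + 4*G (m(G) = -8 + 2*((-4 + (G + G²)) + G) = -8 + 2*((-4 + G + G²) + G) = -8 + 2*(-4 + G² + 2*G) = -8 + (-8 + 2*G² + 4*G) = -16 + 2*G² + 4*G)
((17 + m(-1))*(17 - 25))*(-924) = ((17 + (-16 + 2*(-1)² + 4*(-1)))*(17 - 25))*(-924) = ((17 + (-16 + 2*1 - 4))*(-8))*(-924) = ((17 + (-16 + 2 - 4))*(-8))*(-924) = ((17 - 18)*(-8))*(-924) = -1*(-8)*(-924) = 8*(-924) = -7392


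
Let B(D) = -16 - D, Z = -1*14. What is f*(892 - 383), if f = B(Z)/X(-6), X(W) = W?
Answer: 509/3 ≈ 169.67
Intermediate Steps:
Z = -14
f = ⅓ (f = (-16 - 1*(-14))/(-6) = (-16 + 14)*(-⅙) = -2*(-⅙) = ⅓ ≈ 0.33333)
f*(892 - 383) = (892 - 383)/3 = (⅓)*509 = 509/3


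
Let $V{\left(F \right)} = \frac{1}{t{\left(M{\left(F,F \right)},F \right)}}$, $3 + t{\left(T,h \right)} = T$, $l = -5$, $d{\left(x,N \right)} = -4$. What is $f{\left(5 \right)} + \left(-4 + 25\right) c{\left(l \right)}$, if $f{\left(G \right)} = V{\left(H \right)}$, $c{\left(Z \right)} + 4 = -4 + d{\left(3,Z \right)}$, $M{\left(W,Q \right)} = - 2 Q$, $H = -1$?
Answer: $-253$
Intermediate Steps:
$t{\left(T,h \right)} = -3 + T$
$c{\left(Z \right)} = -12$ ($c{\left(Z \right)} = -4 - 8 = -12$)
$V{\left(F \right)} = \frac{1}{-3 - 2 F}$
$f{\left(G \right)} = -1$ ($f{\left(G \right)} = - \frac{1}{3 + 2 \left(-1\right)} = - \frac{1}{3 - 2} = - 1^{-1} = \left(-1\right) 1 = -1$)
$f{\left(5 \right)} + \left(-4 + 25\right) c{\left(l \right)} = -1 + \left(-4 + 25\right) \left(-12\right) = -1 + 21 \left(-12\right) = -1 - 252 = -253$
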